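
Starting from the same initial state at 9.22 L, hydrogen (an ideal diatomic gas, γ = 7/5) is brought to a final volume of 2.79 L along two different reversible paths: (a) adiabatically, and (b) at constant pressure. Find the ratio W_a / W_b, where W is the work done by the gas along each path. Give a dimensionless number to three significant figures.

W_a / W_b ≈ 2.20

Path (a) adiabatic: W = P₁V₁(1 − (V₁/V₂)^(γ−1))/(γ−1) → W_a/(P₁V₁) = -1.533.
Path (b) isobaric: W = P₁(V₂ − V₁) → W_b/(P₁V₁) = -0.6974.
W_a / W_b = -1.533 / -0.6974 = 2.198.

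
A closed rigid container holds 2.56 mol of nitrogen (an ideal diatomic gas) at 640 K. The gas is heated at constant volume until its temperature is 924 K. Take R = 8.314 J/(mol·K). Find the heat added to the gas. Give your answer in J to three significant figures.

Constant volume ⇒ W = 0, so Q = ΔU = nCᵥΔT with Cᵥ = 5R/2 = 20.79 J/(mol·K).
ΔU = (2.56)(20.79)(924 − 640) = 15112 J.

Q ≈ 15100 J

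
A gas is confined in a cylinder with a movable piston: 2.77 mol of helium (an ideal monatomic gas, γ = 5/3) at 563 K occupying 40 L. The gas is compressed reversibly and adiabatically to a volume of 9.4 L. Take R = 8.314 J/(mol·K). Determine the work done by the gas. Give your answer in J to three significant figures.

W ≈ -31600 J

Adiabatic: TV^(γ−1) = const with γ = 5/3.
T₂ = T₁ (V₁/V₂)^(γ−1) = 563 × (40/9.4)^0.667 = 563 × 2.626 = 1478 K.
W_by = nCᵥ(T₁ − T₂) = (2.77)(12.47)(563 − 1478) = -31623 J.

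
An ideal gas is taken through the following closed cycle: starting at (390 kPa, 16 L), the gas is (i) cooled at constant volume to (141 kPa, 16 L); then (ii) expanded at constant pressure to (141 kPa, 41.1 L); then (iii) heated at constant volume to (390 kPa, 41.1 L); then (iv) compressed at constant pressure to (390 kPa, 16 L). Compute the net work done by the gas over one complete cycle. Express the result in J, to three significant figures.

W_net ≈ -6250 J

Constant-volume legs do no work.
W(ii) = (141)(41.1 − 16) = 3539 J; W(iv) = (390)(16 − 41.1) = -9789 J.
W_net = 3539 − 9789 = -6250 J (the counter-clockwise enclosed area).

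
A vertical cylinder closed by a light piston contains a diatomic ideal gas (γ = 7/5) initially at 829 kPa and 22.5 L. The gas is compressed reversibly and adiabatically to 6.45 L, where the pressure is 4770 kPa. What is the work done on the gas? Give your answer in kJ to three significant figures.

Adiabatic: W = (P₁V₁ − P₂V₂)/(γ − 1) with γ = 7/5.
P₁V₁ = 18652 J, P₂V₂ = 30766 J.
W = (18652 − 30766) / 0.4 = -30285 J.
Work on gas = −W_by = 30285 J.

W ≈ 30.3 kJ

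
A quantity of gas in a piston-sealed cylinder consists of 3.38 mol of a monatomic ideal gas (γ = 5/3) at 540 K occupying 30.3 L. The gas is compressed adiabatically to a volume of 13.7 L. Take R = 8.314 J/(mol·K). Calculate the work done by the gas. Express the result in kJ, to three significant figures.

W ≈ -15.9 kJ

Adiabatic: TV^(γ−1) = const with γ = 5/3.
T₂ = T₁ (V₁/V₂)^(γ−1) = 540 × (30.3/13.7)^0.667 = 540 × 1.698 = 916.7 K.
W_by = nCᵥ(T₁ − T₂) = (3.38)(12.47)(540 − 916.7) = -15877 J.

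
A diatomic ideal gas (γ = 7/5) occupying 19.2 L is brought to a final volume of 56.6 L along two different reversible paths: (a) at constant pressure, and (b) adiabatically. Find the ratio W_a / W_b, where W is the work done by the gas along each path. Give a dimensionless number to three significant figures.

Path (a) isobaric: W = P₁(V₂ − V₁) → W_a/(P₁V₁) = 1.948.
Path (b) adiabatic: W = P₁V₁(1 − (V₁/V₂)^(γ−1))/(γ−1) → W_b/(P₁V₁) = 0.8777.
W_a / W_b = 1.948 / 0.8777 = 2.219.

W_a / W_b ≈ 2.22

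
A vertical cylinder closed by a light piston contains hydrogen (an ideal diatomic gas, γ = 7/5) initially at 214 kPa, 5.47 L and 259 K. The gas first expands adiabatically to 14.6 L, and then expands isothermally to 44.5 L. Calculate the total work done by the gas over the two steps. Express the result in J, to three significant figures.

W_total ≈ 1830 J

Step 1 (adiabatic): W = (P₁V₁ − P₂V₂)/(γ−1) = (1171 − 790.4)/0.4 = 950.4 J.
After step 1: P = 54.14 kPa, V = 14.6 L, T = 174.9 K.
Step 2 (isothermal): W = P₁V₁ ln(V₂/V₁) = (790.4) ln(44.5/14.6) = 880.9 J.
W_total = 950.4 + 880.9 = 1831 J.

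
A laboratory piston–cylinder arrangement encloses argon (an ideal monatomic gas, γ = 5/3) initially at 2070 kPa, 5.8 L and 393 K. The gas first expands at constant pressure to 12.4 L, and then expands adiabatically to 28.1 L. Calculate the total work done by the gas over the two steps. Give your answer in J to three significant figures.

W_total ≈ 29800 J

Step 1 (isobaric): W = PΔV = (2070 kPa)(12.4 − 5.8 L) = 13662 J.
After step 1: P = 2070 kPa, V = 12.4 L, T = 840.2 K.
Step 2 (adiabatic): W = (P₁V₁ − P₂V₂)/(γ−1) = (25668 − 14878)/0.667 = 16185 J.
W_total = 13662 + 16185 = 29847 J.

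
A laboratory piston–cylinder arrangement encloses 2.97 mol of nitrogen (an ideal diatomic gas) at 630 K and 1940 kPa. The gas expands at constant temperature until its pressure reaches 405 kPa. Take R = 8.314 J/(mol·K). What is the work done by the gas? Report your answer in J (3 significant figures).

W ≈ 24400 J

Isothermal process: W = nRT ln(V₂/V₁) = nRT ln(P₁/P₂).
W = (2.97)(8.314)(630) × ln(1940/405)
  = 15556 × ln(4.79) = 15556 × 1.567
W_by_gas = 24370 J.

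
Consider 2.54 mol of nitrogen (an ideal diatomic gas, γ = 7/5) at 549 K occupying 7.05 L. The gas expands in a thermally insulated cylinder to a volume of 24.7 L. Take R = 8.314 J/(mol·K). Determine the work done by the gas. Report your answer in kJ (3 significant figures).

W ≈ 11.4 kJ

Adiabatic: TV^(γ−1) = const with γ = 7/5.
T₂ = T₁ (V₁/V₂)^(γ−1) = 549 × (7.05/24.7)^0.4 = 549 × 0.6056 = 332.5 K.
W_by = nCᵥ(T₁ − T₂) = (2.54)(20.79)(549 − 332.5) = 11431 J.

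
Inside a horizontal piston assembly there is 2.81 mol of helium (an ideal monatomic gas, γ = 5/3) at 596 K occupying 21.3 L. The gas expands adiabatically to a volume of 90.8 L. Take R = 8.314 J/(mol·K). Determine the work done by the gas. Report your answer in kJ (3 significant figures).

Adiabatic: TV^(γ−1) = const with γ = 5/3.
T₂ = T₁ (V₁/V₂)^(γ−1) = 596 × (21.3/90.8)^0.667 = 596 × 0.3804 = 226.7 K.
W_by = nCᵥ(T₁ − T₂) = (2.81)(12.47)(596 − 226.7) = 12942 J.

W ≈ 12.9 kJ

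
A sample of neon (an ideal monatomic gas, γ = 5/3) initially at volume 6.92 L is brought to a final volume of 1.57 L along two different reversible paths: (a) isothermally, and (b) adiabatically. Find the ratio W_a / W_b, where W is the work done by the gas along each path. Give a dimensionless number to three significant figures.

Path (a) isothermal: W = P₁V₁ ln(V₂/V₁) → W_a/(P₁V₁) = -1.483.
Path (b) adiabatic: W = P₁V₁(1 − (V₁/V₂)^(γ−1))/(γ−1) → W_b/(P₁V₁) = -2.532.
W_a / W_b = -1.483 / -2.532 = 0.5857.

W_a / W_b ≈ 0.586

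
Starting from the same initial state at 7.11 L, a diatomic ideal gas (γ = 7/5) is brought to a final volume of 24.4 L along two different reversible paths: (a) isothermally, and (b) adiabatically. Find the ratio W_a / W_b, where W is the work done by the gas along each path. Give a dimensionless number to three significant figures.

Path (a) isothermal: W = P₁V₁ ln(V₂/V₁) → W_a/(P₁V₁) = 1.233.
Path (b) adiabatic: W = P₁V₁(1 − (V₁/V₂)^(γ−1))/(γ−1) → W_b/(P₁V₁) = 0.9734.
W_a / W_b = 1.233 / 0.9734 = 1.267.

W_a / W_b ≈ 1.27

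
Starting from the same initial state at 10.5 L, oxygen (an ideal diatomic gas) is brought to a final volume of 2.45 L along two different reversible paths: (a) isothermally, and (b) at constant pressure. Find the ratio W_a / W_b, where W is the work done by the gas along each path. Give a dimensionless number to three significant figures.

Path (a) isothermal: W = P₁V₁ ln(V₂/V₁) → W_a/(P₁V₁) = -1.455.
Path (b) isobaric: W = P₁(V₂ − V₁) → W_b/(P₁V₁) = -0.7667.
W_a / W_b = -1.455 / -0.7667 = 1.898.

W_a / W_b ≈ 1.90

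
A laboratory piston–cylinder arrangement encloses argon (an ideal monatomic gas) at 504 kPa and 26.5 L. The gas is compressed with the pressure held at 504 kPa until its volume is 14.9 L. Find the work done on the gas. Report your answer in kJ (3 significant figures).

Isobaric: W = P ΔV.
W = (504 kPa)(14.9 − 26.5 L) = (504)(-11.6) = -5846 J.
Work on gas = −W_by = 5846 J.

W ≈ 5.85 kJ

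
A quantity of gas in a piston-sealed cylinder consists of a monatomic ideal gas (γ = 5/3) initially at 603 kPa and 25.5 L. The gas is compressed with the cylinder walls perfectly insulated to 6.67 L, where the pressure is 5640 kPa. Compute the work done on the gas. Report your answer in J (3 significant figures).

Adiabatic: W = (P₁V₁ − P₂V₂)/(γ − 1) with γ = 5/3.
P₁V₁ = 15376 J, P₂V₂ = 37619 J.
W = (15376 − 37619) / 0.6667 = -33363 J.
Work on gas = −W_by = 33363 J.

W ≈ 33400 J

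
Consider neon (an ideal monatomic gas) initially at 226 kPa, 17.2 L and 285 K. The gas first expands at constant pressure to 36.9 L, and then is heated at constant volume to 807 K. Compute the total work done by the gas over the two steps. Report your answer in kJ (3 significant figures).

W_total ≈ 4.45 kJ

Step 1 (isobaric): W = PΔV = (226 kPa)(36.9 − 17.2 L) = 4452 J.
Step 2 (isochoric): W = 0 (constant volume).
W_total = 4452 + 0 = 4452 J.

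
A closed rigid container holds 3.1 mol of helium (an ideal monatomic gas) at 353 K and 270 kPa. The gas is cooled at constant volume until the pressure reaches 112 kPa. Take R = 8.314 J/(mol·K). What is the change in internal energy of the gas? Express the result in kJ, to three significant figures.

ΔU ≈ -7.99 kJ

Constant volume ⇒ W = 0, so Q = ΔU = nCᵥΔT with Cᵥ = 3R/2 = 12.47 J/(mol·K).
At constant V, T₂/T₁ = P₂/P₁ ⇒ ΔT = T₁(P₂/P₁ − 1) = 353·(112/270 − 1) = -206.6 K.
ΔU = (3.1)(12.47)(-206.6) = -7986 J.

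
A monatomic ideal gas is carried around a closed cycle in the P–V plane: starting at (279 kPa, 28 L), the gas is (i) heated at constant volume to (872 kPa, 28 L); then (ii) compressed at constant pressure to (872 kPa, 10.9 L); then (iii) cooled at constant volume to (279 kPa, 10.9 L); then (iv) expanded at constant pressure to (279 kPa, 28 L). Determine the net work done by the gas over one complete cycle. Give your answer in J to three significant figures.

Constant-volume legs do no work.
W(ii) = (872)(10.9 − 28) = -14911 J; W(iv) = (279)(28 − 10.9) = 4771 J.
W_net = -14911 + 4771 = -10140 J (the counter-clockwise enclosed area).

W_net ≈ -10100 J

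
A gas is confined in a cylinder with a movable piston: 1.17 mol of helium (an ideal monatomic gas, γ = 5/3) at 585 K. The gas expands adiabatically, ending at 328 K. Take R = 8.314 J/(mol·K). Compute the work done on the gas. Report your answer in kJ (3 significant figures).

W ≈ -3.75 kJ

Adiabatic ⇒ Q = 0, so W_by = −ΔU = nCᵥ(T₁ − T₂).
Cᵥ = 3R/2 = 12.47 J/(mol·K).
W = (1.17)(12.47)(585 − 328) = 3750 J.
Work on gas = −W_by = -3750 J.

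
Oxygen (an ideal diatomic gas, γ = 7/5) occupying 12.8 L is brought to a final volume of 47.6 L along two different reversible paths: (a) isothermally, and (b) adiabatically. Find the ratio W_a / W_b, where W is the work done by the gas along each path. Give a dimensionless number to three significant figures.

Path (a) isothermal: W = P₁V₁ ln(V₂/V₁) → W_a/(P₁V₁) = 1.313.
Path (b) adiabatic: W = P₁V₁(1 − (V₁/V₂)^(γ−1))/(γ−1) → W_b/(P₁V₁) = 1.022.
W_a / W_b = 1.313 / 1.022 = 1.286.

W_a / W_b ≈ 1.29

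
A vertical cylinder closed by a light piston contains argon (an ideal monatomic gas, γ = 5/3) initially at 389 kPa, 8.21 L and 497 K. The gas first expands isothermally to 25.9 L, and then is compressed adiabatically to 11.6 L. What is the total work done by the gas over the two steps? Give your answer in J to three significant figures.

Step 1 (isothermal): W = P₁V₁ ln(V₂/V₁) = (3194) ln(25.9/8.21) = 3669 J.
After step 1: P = 123.3 kPa, V = 25.9 L, T = 497 K.
Step 2 (adiabatic): W = (P₁V₁ − P₂V₂)/(γ−1) = (3194 − 5456)/0.667 = -3393 J.
W_total = 3669 − 3393 = 276.1 J.

W_total ≈ 276 J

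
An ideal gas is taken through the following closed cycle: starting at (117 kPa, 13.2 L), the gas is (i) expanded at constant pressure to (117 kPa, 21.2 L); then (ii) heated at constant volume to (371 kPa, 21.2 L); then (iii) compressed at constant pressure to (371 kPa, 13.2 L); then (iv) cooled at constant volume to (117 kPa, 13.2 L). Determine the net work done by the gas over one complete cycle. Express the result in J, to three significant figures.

Constant-volume legs do no work.
W(i) = (117)(21.2 − 13.2) = 936 J; W(iii) = (371)(13.2 − 21.2) = -2968 J.
W_net = 936 − 2968 = -2032 J (the counter-clockwise enclosed area).

W_net ≈ -2030 J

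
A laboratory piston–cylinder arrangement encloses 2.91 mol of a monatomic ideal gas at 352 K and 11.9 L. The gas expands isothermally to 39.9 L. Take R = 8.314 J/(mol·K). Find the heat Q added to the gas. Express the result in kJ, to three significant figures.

Q ≈ 10.3 kJ

Isothermal ⇒ ΔU = 0, so Q = W = nRT ln(V₂/V₁).
Q = (2.91)(8.314)(352) ln(39.9/11.9) = 8516 × 1.21 = 10303 J.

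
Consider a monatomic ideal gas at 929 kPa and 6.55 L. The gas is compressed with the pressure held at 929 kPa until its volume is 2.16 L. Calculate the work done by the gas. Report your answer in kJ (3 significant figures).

W ≈ -4.08 kJ

Isobaric: W = P ΔV.
W = (929 kPa)(2.16 − 6.55 L) = (929)(-4.39) = -4078 J.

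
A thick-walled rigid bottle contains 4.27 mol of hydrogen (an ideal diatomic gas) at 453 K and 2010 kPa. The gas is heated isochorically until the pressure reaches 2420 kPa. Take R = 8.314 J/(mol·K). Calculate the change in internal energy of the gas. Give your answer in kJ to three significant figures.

ΔU ≈ 8.20 kJ

Constant volume ⇒ W = 0, so Q = ΔU = nCᵥΔT with Cᵥ = 5R/2 = 20.79 J/(mol·K).
At constant V, T₂/T₁ = P₂/P₁ ⇒ ΔT = T₁(P₂/P₁ − 1) = 453·(2420/2010 − 1) = 92.4 K.
ΔU = (4.27)(20.79)(92.4) = 8201 J.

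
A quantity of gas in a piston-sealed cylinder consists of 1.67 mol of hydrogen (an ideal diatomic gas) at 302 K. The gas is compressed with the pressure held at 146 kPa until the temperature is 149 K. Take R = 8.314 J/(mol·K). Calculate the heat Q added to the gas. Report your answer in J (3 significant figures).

Isobaric: W = nRΔT = (1.67)(8.314)(-153) = -2124 J.
ΔU = nCᵥΔT with Cᵥ = 5R/2: ΔU = (1.67)(20.79)(-153) = -5311 J.
Q = ΔU + W = -5311 − 2124 = -7435 J.

Q ≈ -7440 J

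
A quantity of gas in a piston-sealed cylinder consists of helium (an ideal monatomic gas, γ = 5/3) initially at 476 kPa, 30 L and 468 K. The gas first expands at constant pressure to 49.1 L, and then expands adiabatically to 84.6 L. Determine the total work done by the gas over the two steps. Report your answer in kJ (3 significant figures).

Step 1 (isobaric): W = PΔV = (476 kPa)(49.1 − 30 L) = 9092 J.
After step 1: P = 476 kPa, V = 49.1 L, T = 766 K.
Step 2 (adiabatic): W = (P₁V₁ − P₂V₂)/(γ−1) = (23372 − 16262)/0.667 = 10665 J.
W_total = 9092 + 10665 = 19757 J.

W_total ≈ 19.8 kJ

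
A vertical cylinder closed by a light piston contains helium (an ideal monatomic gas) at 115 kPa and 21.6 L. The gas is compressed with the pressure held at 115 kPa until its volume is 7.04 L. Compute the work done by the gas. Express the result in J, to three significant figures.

W ≈ -1670 J

Isobaric: W = P ΔV.
W = (115 kPa)(7.04 − 21.6 L) = (115)(-14.56) = -1674 J.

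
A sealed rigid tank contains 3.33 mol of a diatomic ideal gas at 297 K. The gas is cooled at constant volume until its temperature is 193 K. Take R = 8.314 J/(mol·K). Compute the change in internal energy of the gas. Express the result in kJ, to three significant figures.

ΔU ≈ -7.20 kJ

Constant volume ⇒ W = 0, so Q = ΔU = nCᵥΔT with Cᵥ = 5R/2 = 20.79 J/(mol·K).
ΔU = (3.33)(20.79)(193 − 297) = -7198 J.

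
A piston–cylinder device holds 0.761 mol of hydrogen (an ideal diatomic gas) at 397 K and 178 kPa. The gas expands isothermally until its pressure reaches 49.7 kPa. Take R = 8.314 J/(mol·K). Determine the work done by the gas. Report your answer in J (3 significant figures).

Isothermal process: W = nRT ln(V₂/V₁) = nRT ln(P₁/P₂).
W = (0.761)(8.314)(397) × ln(178/49.7)
  = 2512 × ln(3.581) = 2512 × 1.276
W_by_gas = 3205 J.

W ≈ 3200 J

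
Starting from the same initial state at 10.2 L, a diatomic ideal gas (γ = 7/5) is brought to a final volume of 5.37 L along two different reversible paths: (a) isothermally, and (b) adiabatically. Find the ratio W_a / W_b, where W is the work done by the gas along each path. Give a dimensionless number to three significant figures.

W_a / W_b ≈ 0.877

Path (a) isothermal: W = P₁V₁ ln(V₂/V₁) → W_a/(P₁V₁) = -0.6416.
Path (b) adiabatic: W = P₁V₁(1 − (V₁/V₂)^(γ−1))/(γ−1) → W_b/(P₁V₁) = -0.7314.
W_a / W_b = -0.6416 / -0.7314 = 0.8772.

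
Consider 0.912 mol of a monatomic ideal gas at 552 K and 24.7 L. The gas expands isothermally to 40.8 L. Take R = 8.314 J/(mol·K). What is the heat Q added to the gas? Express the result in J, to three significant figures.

Q ≈ 2100 J

Isothermal ⇒ ΔU = 0, so Q = W = nRT ln(V₂/V₁).
Q = (0.912)(8.314)(552) ln(40.8/24.7) = 4185 × 0.5019 = 2101 J.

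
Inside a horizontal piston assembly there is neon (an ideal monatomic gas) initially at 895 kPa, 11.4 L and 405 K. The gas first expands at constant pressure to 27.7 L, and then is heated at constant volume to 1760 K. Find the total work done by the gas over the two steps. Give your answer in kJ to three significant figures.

W_total ≈ 14.6 kJ

Step 1 (isobaric): W = PΔV = (895 kPa)(27.7 − 11.4 L) = 14588 J.
Step 2 (isochoric): W = 0 (constant volume).
W_total = 14588 + 0 = 14588 J.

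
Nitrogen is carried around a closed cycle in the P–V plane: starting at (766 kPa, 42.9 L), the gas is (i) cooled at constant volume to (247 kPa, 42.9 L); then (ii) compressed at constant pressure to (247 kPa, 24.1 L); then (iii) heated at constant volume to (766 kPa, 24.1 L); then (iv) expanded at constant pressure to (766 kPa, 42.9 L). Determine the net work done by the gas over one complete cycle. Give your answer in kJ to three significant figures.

Constant-volume legs do no work.
W(ii) = (247)(24.1 − 42.9) = -4644 J; W(iv) = (766)(42.9 − 24.1) = 14401 J.
W_net = -4644 + 14401 = 9757 J (the clockwise enclosed area).

W_net ≈ 9.76 kJ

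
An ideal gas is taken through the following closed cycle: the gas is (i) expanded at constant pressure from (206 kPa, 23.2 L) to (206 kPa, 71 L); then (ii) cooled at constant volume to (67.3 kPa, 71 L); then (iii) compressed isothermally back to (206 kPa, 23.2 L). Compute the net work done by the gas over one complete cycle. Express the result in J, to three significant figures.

W_net ≈ 4500 J

Leg (i): W = PΔV = (206)(71 − 23.2) = 9847 J.
Leg (ii): W = 0.
Leg (iii): W = PᵢVᵢ ln(V_f/Vᵢ) = (4778) ln(23.2/71) = -5345 J.
W_net = 9847 − 5345 = 4502 J.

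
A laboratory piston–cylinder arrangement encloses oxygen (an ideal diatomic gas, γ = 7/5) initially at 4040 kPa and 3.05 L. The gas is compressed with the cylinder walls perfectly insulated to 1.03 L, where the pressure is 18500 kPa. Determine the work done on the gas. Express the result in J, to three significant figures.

Adiabatic: W = (P₁V₁ − P₂V₂)/(γ − 1) with γ = 7/5.
P₁V₁ = 12322 J, P₂V₂ = 19055 J.
W = (12322 − 19055) / 0.4 = -16833 J.
Work on gas = −W_by = 16833 J.

W ≈ 16800 J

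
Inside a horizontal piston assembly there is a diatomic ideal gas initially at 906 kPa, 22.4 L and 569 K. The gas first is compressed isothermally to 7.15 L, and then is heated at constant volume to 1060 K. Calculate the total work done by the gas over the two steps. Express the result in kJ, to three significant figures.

Step 1 (isothermal): W = P₁V₁ ln(V₂/V₁) = (20294) ln(7.15/22.4) = -23175 J.
Step 2 (isochoric): W = 0 (constant volume).
W_total = -23175 + 0 = -23175 J.

W_total ≈ -23.2 kJ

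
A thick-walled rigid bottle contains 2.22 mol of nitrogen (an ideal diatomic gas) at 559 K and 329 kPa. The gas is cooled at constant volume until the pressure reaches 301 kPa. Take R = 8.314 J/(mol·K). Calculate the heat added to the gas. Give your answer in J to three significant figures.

Q ≈ -2200 J

Constant volume ⇒ W = 0, so Q = ΔU = nCᵥΔT with Cᵥ = 5R/2 = 20.79 J/(mol·K).
At constant V, T₂/T₁ = P₂/P₁ ⇒ ΔT = T₁(P₂/P₁ − 1) = 559·(301/329 − 1) = -47.57 K.
ΔU = (2.22)(20.79)(-47.57) = -2195 J.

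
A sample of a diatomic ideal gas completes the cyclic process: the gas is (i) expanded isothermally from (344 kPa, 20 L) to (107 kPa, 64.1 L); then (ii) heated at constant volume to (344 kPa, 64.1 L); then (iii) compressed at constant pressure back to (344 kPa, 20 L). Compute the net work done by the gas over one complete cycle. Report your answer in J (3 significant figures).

W_net ≈ -7160 J

Leg (i): W = PᵢVᵢ ln(V_f/Vᵢ) = (6880) ln(64.1/20) = 8013 J.
Leg (ii): W = 0.
Leg (iii): W = PΔV = (344)(20 − 64.1) = -15170 J.
W_net = 8013 − 15170 = -7157 J.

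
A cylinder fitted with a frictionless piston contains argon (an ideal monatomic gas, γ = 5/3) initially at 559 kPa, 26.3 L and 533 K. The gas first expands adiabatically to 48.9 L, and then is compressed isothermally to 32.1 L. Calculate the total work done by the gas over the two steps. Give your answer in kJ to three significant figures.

Step 1 (adiabatic): W = (P₁V₁ − P₂V₂)/(γ−1) = (14702 − 9723)/0.667 = 7468 J.
After step 1: P = 198.8 kPa, V = 48.9 L, T = 352.5 K.
Step 2 (isothermal): W = P₁V₁ ln(V₂/V₁) = (9723) ln(32.1/48.9) = -4093 J.
W_total = 7468 − 4093 = 3375 J.

W_total ≈ 3.38 kJ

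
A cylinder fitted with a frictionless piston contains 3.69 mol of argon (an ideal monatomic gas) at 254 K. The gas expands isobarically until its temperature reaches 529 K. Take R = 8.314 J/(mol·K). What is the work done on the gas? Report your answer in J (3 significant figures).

Isobaric: W = P ΔV = nR ΔT.
W = (3.69)(8.314)(529 − 254) = 8437 J.
Work on gas = −W_by = -8437 J.

W ≈ -8440 J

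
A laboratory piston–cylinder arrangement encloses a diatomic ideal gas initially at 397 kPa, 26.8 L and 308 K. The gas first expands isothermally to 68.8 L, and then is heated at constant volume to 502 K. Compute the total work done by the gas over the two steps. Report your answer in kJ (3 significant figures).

W_total ≈ 10.0 kJ

Step 1 (isothermal): W = P₁V₁ ln(V₂/V₁) = (10640) ln(68.8/26.8) = 10031 J.
Step 2 (isochoric): W = 0 (constant volume).
W_total = 10031 + 0 = 10031 J.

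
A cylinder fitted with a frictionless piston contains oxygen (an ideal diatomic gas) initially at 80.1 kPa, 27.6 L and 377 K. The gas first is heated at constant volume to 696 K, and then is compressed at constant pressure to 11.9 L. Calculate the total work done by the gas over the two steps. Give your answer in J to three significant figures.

Step 1 (isochoric): W = 0 (constant volume).
After step 1: P = 147.9 kPa (V unchanged).
Step 2 (isobaric): W = PΔV = (147.9 kPa)(11.9 − 27.6 L) = -2322 J.
W_total = 0 − 2322 = -2322 J.

W_total ≈ -2320 J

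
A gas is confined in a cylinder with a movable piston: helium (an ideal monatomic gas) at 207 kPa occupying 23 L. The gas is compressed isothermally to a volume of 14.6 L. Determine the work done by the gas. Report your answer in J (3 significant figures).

W ≈ -2160 J

Isothermal: W = nRT ln(V₂/V₁) = P₁V₁ ln(V₂/V₁).
P₁V₁ = (207 kPa)(23 L) = 4761 J.
W = 4761 × ln(14.6/23) = 4761 × -0.4545
W_by_gas = -2164 J.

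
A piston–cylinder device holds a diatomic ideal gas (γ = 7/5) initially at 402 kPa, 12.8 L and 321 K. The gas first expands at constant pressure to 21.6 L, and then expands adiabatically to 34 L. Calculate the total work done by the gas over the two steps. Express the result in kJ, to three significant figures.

W_total ≈ 7.14 kJ

Step 1 (isobaric): W = PΔV = (402 kPa)(21.6 − 12.8 L) = 3538 J.
After step 1: P = 402 kPa, V = 21.6 L, T = 541.7 K.
Step 2 (adiabatic): W = (P₁V₁ − P₂V₂)/(γ−1) = (8683 − 7242)/0.4 = 3603 J.
W_total = 3538 + 3603 = 7140 J.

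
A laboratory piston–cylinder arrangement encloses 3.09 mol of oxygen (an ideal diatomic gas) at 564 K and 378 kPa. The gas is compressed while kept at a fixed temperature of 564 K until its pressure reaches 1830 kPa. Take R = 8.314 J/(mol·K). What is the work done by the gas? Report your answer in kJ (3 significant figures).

W ≈ -22.9 kJ

Isothermal process: W = nRT ln(V₂/V₁) = nRT ln(P₁/P₂).
W = (3.09)(8.314)(564) × ln(378/1830)
  = 14489 × ln(0.2066) = 14489 × -1.577
W_by_gas = -22852 J.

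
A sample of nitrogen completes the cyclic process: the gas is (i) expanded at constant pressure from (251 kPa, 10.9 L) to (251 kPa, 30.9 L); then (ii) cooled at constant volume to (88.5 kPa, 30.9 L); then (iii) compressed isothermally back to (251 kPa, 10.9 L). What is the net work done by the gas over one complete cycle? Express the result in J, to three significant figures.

W_net ≈ 2170 J

Leg (i): W = PΔV = (251)(30.9 − 10.9) = 5020 J.
Leg (ii): W = 0.
Leg (iii): W = PᵢVᵢ ln(V_f/Vᵢ) = (2735) ln(10.9/30.9) = -2849 J.
W_net = 5020 − 2849 = 2171 J.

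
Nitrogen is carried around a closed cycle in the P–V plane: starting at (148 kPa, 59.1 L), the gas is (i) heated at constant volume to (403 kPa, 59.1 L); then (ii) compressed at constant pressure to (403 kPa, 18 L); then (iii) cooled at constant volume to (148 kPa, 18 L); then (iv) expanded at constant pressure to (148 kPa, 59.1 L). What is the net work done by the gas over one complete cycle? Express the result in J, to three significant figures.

W_net ≈ -10500 J

Constant-volume legs do no work.
W(ii) = (403)(18 − 59.1) = -16563 J; W(iv) = (148)(59.1 − 18) = 6083 J.
W_net = -16563 + 6083 = -10480 J (the counter-clockwise enclosed area).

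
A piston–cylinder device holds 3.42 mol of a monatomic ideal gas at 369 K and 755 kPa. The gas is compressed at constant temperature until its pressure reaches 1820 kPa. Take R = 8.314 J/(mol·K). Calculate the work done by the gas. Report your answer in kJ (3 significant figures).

Isothermal process: W = nRT ln(V₂/V₁) = nRT ln(P₁/P₂).
W = (3.42)(8.314)(369) × ln(755/1820)
  = 10492 × ln(0.4148) = 10492 × -0.8799
W_by_gas = -9232 J.

W ≈ -9.23 kJ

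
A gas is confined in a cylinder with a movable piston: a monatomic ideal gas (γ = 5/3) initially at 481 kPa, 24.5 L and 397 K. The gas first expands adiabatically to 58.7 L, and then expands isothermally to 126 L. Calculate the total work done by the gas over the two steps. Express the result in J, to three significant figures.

W_total ≈ 12800 J

Step 1 (adiabatic): W = (P₁V₁ − P₂V₂)/(γ−1) = (11784 − 6582)/0.667 = 7804 J.
After step 1: P = 112.1 kPa, V = 58.7 L, T = 221.7 K.
Step 2 (isothermal): W = P₁V₁ ln(V₂/V₁) = (6582) ln(126/58.7) = 5027 J.
W_total = 7804 + 5027 = 12832 J.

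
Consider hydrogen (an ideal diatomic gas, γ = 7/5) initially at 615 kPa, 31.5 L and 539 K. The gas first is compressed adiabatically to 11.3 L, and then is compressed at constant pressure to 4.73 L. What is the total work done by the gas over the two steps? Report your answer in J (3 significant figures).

W_total ≈ -41500 J

Step 1 (adiabatic): W = (P₁V₁ − P₂V₂)/(γ−1) = (19372 − 29193)/0.4 = -24551 J.
After step 1: P = 2583 kPa, V = 11.3 L, T = 812.2 K.
Step 2 (isobaric): W = PΔV = (2583 kPa)(4.73 − 11.3 L) = -16973 J.
W_total = -24551 − 16973 = -41524 J.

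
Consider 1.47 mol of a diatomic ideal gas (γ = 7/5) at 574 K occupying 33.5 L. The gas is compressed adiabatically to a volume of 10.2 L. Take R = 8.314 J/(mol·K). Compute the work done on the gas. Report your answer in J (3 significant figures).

W ≈ 10700 J

Adiabatic: TV^(γ−1) = const with γ = 7/5.
T₂ = T₁ (V₁/V₂)^(γ−1) = 574 × (33.5/10.2)^0.4 = 574 × 1.609 = 923.6 K.
W_by = nCᵥ(T₁ − T₂) = (1.47)(20.79)(574 − 923.6) = -10682 J.
Work on gas = −W_by = 10682 J.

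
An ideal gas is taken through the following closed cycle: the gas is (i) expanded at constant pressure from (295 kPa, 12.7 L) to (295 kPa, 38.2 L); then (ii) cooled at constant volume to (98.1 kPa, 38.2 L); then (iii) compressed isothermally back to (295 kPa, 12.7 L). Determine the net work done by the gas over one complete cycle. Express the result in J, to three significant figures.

W_net ≈ 3400 J

Leg (i): W = PΔV = (295)(38.2 − 12.7) = 7523 J.
Leg (ii): W = 0.
Leg (iii): W = PᵢVᵢ ln(V_f/Vᵢ) = (3747) ln(12.7/38.2) = -4127 J.
W_net = 7523 − 4127 = 3396 J.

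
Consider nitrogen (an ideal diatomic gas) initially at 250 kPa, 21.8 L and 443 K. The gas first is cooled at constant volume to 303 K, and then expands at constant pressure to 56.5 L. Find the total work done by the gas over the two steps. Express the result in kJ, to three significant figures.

W_total ≈ 5.93 kJ

Step 1 (isochoric): W = 0 (constant volume).
After step 1: P = 171 kPa (V unchanged).
Step 2 (isobaric): W = PΔV = (171 kPa)(56.5 − 21.8 L) = 5933 J.
W_total = 0 + 5933 = 5933 J.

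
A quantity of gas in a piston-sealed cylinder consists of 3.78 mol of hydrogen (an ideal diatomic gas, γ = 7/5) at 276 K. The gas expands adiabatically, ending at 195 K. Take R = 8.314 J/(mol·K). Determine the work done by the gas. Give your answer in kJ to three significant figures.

W ≈ 6.36 kJ

Adiabatic ⇒ Q = 0, so W_by = −ΔU = nCᵥ(T₁ − T₂).
Cᵥ = 5R/2 = 20.79 J/(mol·K).
W = (3.78)(20.79)(276 − 195) = 6364 J.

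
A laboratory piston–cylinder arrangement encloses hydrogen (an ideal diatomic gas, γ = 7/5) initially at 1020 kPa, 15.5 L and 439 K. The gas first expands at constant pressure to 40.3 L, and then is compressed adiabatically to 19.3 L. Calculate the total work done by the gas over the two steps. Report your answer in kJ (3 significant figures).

Step 1 (isobaric): W = PΔV = (1020 kPa)(40.3 − 15.5 L) = 25296 J.
After step 1: P = 1020 kPa, V = 40.3 L, T = 1141 K.
Step 2 (adiabatic): W = (P₁V₁ − P₂V₂)/(γ−1) = (41106 − 55183)/0.4 = -35192 J.
W_total = 25296 − 35192 = -9896 J.

W_total ≈ -9.90 kJ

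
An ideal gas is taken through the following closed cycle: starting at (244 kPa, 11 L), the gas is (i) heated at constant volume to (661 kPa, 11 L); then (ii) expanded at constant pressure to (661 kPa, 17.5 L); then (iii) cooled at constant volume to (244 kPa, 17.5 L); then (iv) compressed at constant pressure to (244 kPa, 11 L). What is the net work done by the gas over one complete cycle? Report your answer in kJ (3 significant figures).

W_net ≈ 2.71 kJ

Constant-volume legs do no work.
W(ii) = (661)(17.5 − 11) = 4296 J; W(iv) = (244)(11 − 17.5) = -1586 J.
W_net = 4296 − 1586 = 2710 J (the clockwise enclosed area).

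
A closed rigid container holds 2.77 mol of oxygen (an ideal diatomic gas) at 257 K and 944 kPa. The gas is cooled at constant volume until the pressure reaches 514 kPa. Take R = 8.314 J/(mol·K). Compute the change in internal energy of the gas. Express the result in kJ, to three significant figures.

ΔU ≈ -6.74 kJ

Constant volume ⇒ W = 0, so Q = ΔU = nCᵥΔT with Cᵥ = 5R/2 = 20.79 J/(mol·K).
At constant V, T₂/T₁ = P₂/P₁ ⇒ ΔT = T₁(P₂/P₁ − 1) = 257·(514/944 − 1) = -117.1 K.
ΔU = (2.77)(20.79)(-117.1) = -6740 J.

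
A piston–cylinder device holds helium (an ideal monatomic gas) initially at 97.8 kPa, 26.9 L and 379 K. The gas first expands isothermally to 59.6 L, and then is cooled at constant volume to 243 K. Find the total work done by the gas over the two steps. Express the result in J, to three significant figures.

Step 1 (isothermal): W = P₁V₁ ln(V₂/V₁) = (2631) ln(59.6/26.9) = 2093 J.
Step 2 (isochoric): W = 0 (constant volume).
W_total = 2093 + 0 = 2093 J.

W_total ≈ 2090 J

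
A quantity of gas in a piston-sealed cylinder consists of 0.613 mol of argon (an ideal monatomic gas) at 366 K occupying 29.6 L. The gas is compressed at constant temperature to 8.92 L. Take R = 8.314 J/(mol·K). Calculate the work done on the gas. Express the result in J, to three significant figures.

Isothermal: W = nRT ln(V₂/V₁).
W = (0.613)(8.314)(366) × ln(8.92/29.6)
  = 1865 × -1.199
W_by_gas = -2237 J; work on gas = −W_by = 2237 J.

W ≈ 2240 J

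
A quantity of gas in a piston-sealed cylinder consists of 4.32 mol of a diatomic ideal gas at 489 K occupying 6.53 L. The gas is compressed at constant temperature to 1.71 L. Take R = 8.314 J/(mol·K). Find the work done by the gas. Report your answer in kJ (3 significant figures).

Isothermal: W = nRT ln(V₂/V₁).
W = (4.32)(8.314)(489) × ln(1.71/6.53)
  = 17563 × -1.34
W_by_gas = -23533 J.

W ≈ -23.5 kJ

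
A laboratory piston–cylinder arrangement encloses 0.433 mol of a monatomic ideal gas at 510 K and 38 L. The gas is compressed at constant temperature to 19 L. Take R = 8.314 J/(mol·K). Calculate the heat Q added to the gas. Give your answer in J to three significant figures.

Q ≈ -1270 J

Isothermal ⇒ ΔU = 0, so Q = W = nRT ln(V₂/V₁).
Q = (0.433)(8.314)(510) ln(19/38) = 1836 × -0.6931 = -1273 J.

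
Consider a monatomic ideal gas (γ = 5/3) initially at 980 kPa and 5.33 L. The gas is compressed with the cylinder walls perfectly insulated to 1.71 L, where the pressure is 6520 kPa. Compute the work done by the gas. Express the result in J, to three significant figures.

W ≈ -8890 J

Adiabatic: W = (P₁V₁ − P₂V₂)/(γ − 1) with γ = 5/3.
P₁V₁ = 5223 J, P₂V₂ = 11149 J.
W = (5223 − 11149) / 0.6667 = -8889 J.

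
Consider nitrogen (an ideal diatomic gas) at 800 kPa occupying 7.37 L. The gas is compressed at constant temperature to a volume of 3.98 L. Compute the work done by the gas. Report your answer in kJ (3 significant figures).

W ≈ -3.63 kJ

Isothermal: W = nRT ln(V₂/V₁) = P₁V₁ ln(V₂/V₁).
P₁V₁ = (800 kPa)(7.37 L) = 5896 J.
W = 5896 × ln(3.98/7.37) = 5896 × -0.6161
W_by_gas = -3633 J.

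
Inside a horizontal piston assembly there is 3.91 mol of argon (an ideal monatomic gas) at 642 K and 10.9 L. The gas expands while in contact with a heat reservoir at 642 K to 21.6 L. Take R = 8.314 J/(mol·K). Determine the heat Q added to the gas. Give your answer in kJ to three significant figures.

Isothermal ⇒ ΔU = 0, so Q = W = nRT ln(V₂/V₁).
Q = (3.91)(8.314)(642) ln(21.6/10.9) = 20870 × 0.6839 = 14274 J.

Q ≈ 14.3 kJ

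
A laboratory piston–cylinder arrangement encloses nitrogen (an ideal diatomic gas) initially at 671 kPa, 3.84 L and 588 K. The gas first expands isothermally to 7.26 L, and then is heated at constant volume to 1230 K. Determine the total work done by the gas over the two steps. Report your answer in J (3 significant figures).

W_total ≈ 1640 J

Step 1 (isothermal): W = P₁V₁ ln(V₂/V₁) = (2577) ln(7.26/3.84) = 1641 J.
Step 2 (isochoric): W = 0 (constant volume).
W_total = 1641 + 0 = 1641 J.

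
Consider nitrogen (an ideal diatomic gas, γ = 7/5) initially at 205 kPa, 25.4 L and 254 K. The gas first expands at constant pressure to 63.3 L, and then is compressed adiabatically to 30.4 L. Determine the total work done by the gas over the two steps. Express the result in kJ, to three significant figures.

W_total ≈ -3.29 kJ

Step 1 (isobaric): W = PΔV = (205 kPa)(63.3 − 25.4 L) = 7770 J.
After step 1: P = 205 kPa, V = 63.3 L, T = 633 K.
Step 2 (adiabatic): W = (P₁V₁ − P₂V₂)/(γ−1) = (12976 − 17401)/0.4 = -11061 J.
W_total = 7770 − 11061 = -3291 J.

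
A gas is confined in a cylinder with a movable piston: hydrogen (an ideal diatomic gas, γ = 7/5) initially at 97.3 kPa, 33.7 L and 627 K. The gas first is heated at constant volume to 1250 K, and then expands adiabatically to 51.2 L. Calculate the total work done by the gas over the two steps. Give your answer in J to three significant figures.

Step 1 (isochoric): W = 0 (constant volume).
After step 1: P = 194 kPa (V unchanged).
Step 2 (adiabatic): W = (P₁V₁ − P₂V₂)/(γ−1) = (6537 − 5530)/0.4 = 2518 J.
W_total = 0 + 2518 = 2518 J.

W_total ≈ 2520 J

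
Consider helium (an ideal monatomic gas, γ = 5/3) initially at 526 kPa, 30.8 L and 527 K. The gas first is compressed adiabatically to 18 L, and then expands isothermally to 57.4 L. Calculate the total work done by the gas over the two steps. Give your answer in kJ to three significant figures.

Step 1 (adiabatic): W = (P₁V₁ − P₂V₂)/(γ−1) = (16201 − 23177)/0.667 = -10464 J.
After step 1: P = 1288 kPa, V = 18 L, T = 753.9 K.
Step 2 (isothermal): W = P₁V₁ ln(V₂/V₁) = (23177) ln(57.4/18) = 26878 J.
W_total = -10464 + 26878 = 16413 J.

W_total ≈ 16.4 kJ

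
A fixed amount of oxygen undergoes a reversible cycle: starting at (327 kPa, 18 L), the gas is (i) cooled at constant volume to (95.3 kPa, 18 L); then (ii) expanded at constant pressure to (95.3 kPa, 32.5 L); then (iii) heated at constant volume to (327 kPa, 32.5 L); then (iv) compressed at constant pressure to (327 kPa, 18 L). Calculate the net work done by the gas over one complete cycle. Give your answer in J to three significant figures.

W_net ≈ -3360 J

Constant-volume legs do no work.
W(ii) = (95.3)(32.5 − 18) = 1382 J; W(iv) = (327)(18 − 32.5) = -4742 J.
W_net = 1382 − 4742 = -3360 J (the counter-clockwise enclosed area).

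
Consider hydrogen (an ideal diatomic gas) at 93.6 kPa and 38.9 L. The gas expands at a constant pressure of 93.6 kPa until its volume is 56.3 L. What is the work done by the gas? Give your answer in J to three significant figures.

W ≈ 1630 J

Isobaric: W = P ΔV.
W = (93.6 kPa)(56.3 − 38.9 L) = (93.6)(17.4) = 1629 J.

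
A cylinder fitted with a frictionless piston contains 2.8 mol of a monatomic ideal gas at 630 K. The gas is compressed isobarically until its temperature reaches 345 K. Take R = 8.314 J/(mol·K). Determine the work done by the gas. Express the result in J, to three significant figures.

W ≈ -6630 J

Isobaric: W = P ΔV = nR ΔT.
W = (2.8)(8.314)(345 − 630) = -6635 J.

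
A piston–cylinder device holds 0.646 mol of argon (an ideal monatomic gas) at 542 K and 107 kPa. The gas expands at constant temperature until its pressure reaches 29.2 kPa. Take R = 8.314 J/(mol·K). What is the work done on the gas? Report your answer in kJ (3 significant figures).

Isothermal process: W = nRT ln(V₂/V₁) = nRT ln(P₁/P₂).
W = (0.646)(8.314)(542) × ln(107/29.2)
  = 2911 × ln(3.664) = 2911 × 1.299
W_by_gas = 3780 J; work on gas = −W_by = -3780 J.

W ≈ -3.78 kJ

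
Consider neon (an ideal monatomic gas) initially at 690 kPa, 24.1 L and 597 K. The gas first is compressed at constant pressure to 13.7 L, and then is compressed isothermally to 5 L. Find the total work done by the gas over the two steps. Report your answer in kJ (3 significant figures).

Step 1 (isobaric): W = PΔV = (690 kPa)(13.7 − 24.1 L) = -7176 J.
After step 1: P = 690 kPa, V = 13.7 L, T = 339.4 K.
Step 2 (isothermal): W = P₁V₁ ln(V₂/V₁) = (9453) ln(5/13.7) = -9528 J.
W_total = -7176 − 9528 = -16704 J.

W_total ≈ -16.7 kJ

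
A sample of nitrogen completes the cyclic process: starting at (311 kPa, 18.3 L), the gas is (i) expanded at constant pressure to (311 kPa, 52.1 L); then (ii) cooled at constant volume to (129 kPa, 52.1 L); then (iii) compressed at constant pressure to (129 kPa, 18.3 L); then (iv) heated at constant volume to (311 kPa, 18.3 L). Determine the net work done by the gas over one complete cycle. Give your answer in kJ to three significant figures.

Constant-volume legs do no work.
W(i) = (311)(52.1 − 18.3) = 10512 J; W(iii) = (129)(18.3 − 52.1) = -4360 J.
W_net = 10512 − 4360 = 6152 J (the clockwise enclosed area).

W_net ≈ 6.15 kJ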